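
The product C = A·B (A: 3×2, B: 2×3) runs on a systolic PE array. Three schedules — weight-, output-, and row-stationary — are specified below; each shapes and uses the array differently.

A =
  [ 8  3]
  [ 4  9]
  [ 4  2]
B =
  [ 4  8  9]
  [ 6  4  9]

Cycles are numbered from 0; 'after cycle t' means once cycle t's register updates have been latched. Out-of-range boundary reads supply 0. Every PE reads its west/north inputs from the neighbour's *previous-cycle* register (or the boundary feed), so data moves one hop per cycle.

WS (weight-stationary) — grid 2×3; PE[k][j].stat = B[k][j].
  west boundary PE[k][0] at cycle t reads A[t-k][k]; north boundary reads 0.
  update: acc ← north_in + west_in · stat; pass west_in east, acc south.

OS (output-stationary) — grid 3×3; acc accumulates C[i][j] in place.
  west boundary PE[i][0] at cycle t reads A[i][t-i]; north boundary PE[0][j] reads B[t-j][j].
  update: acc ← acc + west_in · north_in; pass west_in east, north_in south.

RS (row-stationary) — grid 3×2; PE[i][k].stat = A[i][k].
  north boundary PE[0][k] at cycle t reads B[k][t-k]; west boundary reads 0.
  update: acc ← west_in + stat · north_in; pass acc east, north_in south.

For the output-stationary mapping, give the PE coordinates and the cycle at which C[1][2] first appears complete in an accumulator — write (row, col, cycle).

OS — PE[1][2] is where C[1][2] collects:
  [0] (1,2) acc=0 (h:0 v:0)
  [1] (1,2) acc=0 (h:0 v:0)
  [2] (1,2) acc=0 (h:0 v:0)
  [3] (1,2) acc=36 (h:4 v:9)
  [4] (1,2) acc=117 (h:9 v:9)

(row, col, cycle) = (1, 2, 4)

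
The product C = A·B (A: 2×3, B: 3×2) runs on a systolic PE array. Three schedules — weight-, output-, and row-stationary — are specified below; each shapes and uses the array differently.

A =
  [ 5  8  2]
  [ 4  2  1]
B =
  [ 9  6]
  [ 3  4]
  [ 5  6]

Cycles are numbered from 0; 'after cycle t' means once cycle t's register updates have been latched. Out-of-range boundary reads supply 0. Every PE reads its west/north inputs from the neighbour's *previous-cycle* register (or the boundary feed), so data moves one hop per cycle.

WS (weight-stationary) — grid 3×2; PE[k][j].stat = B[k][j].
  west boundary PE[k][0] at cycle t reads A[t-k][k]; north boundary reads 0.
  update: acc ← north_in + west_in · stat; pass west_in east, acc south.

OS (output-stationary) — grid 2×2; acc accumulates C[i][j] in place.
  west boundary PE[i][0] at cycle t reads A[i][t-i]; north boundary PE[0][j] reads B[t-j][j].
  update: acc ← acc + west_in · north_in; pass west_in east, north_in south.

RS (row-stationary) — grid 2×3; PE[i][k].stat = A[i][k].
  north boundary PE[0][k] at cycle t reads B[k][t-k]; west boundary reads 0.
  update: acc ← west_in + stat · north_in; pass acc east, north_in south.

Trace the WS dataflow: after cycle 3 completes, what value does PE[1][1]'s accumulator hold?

WS 3×2: PE[1][1] cycle-by-cycle (with neighbour feeds):
  t=0 PE[0][1]: acc=0 h=0 v=0
  t=0 PE[1][0]: acc=0 h=0 v=0
  t=0 PE[1][1]: acc=0 h=0 v=0
  t=1 PE[0][1]: acc=30 h=5 v=30
  t=1 PE[1][0]: acc=69 h=8 v=69
  t=1 PE[1][1]: acc=0 h=0 v=0
  t=2 PE[0][1]: acc=24 h=4 v=24
  t=2 PE[1][0]: acc=42 h=2 v=42
  t=2 PE[1][1]: acc=62 h=8 v=62
  t=3 PE[0][1]: acc=0 h=0 v=0
  t=3 PE[1][0]: acc=0 h=0 v=0
  t=3 PE[1][1]: acc=32 h=2 v=32

PE[1][1].acc = 32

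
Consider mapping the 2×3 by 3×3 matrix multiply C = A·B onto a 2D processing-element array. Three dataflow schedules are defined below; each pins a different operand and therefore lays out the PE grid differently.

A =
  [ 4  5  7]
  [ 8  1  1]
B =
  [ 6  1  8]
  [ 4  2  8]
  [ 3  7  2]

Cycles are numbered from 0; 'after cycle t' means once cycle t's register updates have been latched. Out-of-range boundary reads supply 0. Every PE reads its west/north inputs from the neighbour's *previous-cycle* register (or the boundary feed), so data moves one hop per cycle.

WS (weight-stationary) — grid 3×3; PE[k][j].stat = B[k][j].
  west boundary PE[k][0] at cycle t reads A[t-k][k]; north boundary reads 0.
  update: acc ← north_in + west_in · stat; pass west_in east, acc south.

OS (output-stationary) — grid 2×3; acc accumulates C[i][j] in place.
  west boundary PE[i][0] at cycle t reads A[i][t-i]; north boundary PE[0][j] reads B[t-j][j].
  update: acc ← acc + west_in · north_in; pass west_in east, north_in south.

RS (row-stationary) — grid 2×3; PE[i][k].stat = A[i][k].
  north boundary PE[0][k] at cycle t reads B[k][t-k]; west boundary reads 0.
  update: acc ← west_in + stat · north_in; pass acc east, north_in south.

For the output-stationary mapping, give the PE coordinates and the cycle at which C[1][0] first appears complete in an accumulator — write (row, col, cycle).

(row, col, cycle) = (1, 0, 3)

Under OS, C[1][0] lands at PE[1][0]:
  @0  [1,0]  acc 0  |  →0  ↓0
  @1  [1,0]  acc 48  |  →8  ↓6
  @2  [1,0]  acc 52  |  →1  ↓4
  @3  [1,0]  acc 55  |  →1  ↓3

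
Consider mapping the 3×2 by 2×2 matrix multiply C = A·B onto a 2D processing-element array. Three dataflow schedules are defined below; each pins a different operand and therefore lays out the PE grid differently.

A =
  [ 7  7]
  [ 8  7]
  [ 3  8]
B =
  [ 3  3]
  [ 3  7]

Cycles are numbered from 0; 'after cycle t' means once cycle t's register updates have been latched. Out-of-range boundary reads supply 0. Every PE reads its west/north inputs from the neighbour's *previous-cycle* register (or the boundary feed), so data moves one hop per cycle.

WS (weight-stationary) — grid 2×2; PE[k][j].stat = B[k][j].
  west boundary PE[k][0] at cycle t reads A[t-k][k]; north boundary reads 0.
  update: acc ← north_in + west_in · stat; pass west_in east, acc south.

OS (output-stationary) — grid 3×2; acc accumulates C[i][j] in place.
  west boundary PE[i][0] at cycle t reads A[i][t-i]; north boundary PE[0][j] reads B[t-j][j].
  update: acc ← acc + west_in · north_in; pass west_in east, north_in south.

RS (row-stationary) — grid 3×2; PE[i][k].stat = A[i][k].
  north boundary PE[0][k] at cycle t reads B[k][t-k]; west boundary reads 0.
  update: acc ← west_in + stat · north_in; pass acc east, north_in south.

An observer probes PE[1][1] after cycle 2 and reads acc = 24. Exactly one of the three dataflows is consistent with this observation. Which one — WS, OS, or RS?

dataflow = OS

— WS: 2×2; PE[1][1] trace:
  cycle 0: PE[1][1] → acc 0, east 0, south 0
  cycle 1: PE[1][1] → acc 0, east 0, south 0
  cycle 2: PE[1][1] → acc 70, east 7, south 70
— OS: 3×2; PE[1][1] trace:
  cycle 0: PE[1][1] → acc 0, east 0, south 0
  cycle 1: PE[1][1] → acc 0, east 0, south 0
  cycle 2: PE[1][1] → acc 24, east 8, south 3
— RS: 3×2; PE[1][1] trace:
  cycle 0: PE[1][1] → acc 0, east 0, south 0
  cycle 1: PE[1][1] → acc 0, east 0, south 0
  cycle 2: PE[1][1] → acc 45, east 45, south 3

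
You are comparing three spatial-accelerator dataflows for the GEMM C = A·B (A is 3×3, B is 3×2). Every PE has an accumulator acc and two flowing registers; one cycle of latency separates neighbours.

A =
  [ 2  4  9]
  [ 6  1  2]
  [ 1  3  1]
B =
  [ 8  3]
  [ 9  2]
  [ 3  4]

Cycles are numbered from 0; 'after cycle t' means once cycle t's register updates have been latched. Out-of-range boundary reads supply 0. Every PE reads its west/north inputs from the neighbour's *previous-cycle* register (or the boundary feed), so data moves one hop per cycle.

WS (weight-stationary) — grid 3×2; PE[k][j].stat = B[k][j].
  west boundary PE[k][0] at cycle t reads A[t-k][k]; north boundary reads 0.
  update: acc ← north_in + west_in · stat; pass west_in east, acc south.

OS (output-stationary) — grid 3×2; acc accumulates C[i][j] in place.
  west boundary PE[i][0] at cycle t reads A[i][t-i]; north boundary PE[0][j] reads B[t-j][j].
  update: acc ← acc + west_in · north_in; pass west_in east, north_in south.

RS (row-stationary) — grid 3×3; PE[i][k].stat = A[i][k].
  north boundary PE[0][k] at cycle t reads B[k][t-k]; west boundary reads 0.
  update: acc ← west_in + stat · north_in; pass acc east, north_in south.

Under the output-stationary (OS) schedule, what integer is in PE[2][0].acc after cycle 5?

PE[2][0].acc = 38

OS (3×2). Following PE[2][0] plus its west/north inputs:
  @0  [1,0]  acc 0  |  →0  ↓0
  @0  [2,0]  acc 0  |  →0  ↓0
  @1  [1,0]  acc 48  |  →6  ↓8
  @1  [2,0]  acc 0  |  →0  ↓0
  @2  [1,0]  acc 57  |  →1  ↓9
  @2  [2,0]  acc 8  |  →1  ↓8
  @3  [1,0]  acc 63  |  →2  ↓3
  @3  [2,0]  acc 35  |  →3  ↓9
  @4  [1,0]  acc 63  |  →0  ↓0
  @4  [2,0]  acc 38  |  →1  ↓3
  @5  [1,0]  acc 63  |  →0  ↓0
  @5  [2,0]  acc 38  |  →0  ↓0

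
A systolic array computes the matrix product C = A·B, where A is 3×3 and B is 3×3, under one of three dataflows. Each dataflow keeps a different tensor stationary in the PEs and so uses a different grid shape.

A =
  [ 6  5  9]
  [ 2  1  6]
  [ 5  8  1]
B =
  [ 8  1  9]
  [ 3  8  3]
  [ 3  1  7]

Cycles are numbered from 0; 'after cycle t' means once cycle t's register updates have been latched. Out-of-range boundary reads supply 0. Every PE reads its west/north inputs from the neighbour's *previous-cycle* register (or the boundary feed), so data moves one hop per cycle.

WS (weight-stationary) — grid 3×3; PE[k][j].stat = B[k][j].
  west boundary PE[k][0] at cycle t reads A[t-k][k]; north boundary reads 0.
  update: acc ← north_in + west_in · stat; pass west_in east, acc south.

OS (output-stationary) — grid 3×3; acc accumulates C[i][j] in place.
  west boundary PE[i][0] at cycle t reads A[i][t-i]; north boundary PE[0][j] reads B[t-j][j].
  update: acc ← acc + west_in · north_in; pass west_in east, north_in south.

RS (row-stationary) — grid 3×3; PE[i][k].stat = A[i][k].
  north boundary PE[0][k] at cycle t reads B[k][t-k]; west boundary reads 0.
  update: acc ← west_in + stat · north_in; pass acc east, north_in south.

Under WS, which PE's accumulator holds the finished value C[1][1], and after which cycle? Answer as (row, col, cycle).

(row, col, cycle) = (2, 1, 4)

Under WS, C[1][1] lands at PE[2][1]:
  @0  [2,1]  acc 0  |  →0  ↓0
  @1  [2,1]  acc 0  |  →0  ↓0
  @2  [2,1]  acc 0  |  →0  ↓0
  @3  [2,1]  acc 55  |  →9  ↓55
  @4  [2,1]  acc 16  |  →6  ↓16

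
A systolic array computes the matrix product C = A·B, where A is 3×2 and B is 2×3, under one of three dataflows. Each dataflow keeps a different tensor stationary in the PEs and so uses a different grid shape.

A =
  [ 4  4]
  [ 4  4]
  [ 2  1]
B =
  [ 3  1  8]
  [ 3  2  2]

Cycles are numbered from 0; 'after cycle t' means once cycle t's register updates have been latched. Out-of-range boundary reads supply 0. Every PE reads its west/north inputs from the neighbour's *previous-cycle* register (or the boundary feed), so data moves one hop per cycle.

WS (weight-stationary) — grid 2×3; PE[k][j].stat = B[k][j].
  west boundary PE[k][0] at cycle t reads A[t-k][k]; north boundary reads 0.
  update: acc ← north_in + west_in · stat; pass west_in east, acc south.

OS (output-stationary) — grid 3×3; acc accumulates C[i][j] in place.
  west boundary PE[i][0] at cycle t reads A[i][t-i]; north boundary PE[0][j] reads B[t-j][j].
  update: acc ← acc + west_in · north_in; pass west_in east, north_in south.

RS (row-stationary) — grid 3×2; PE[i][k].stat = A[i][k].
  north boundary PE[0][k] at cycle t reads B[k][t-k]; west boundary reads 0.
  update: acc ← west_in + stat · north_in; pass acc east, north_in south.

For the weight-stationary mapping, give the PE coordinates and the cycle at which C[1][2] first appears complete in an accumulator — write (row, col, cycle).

(row, col, cycle) = (1, 2, 4)

Under WS, C[1][2] lands at PE[1][2]:
  0: (1,2).acc=0  regs=<0,0>
  1: (1,2).acc=0  regs=<0,0>
  2: (1,2).acc=0  regs=<0,0>
  3: (1,2).acc=40  regs=<4,40>
  4: (1,2).acc=40  regs=<4,40>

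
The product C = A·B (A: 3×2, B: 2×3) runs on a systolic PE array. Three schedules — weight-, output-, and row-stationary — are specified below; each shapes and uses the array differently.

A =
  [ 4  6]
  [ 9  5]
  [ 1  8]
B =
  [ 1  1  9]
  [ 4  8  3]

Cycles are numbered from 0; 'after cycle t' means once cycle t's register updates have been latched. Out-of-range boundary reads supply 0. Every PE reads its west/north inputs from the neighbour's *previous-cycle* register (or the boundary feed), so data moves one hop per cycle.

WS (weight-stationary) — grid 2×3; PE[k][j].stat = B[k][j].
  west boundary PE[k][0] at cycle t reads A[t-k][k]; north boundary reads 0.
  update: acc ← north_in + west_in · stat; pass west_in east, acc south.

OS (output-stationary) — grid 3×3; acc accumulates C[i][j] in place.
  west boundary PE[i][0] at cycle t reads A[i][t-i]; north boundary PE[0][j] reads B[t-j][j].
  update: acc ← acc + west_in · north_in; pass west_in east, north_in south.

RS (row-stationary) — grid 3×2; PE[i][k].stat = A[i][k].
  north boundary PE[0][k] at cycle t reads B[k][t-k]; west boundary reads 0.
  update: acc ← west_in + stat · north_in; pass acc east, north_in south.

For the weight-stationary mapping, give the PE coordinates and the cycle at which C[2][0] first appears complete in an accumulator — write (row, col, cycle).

WS — PE[1][0] is where C[2][0] collects:
  c0 r1c0: 0 / 0 / 0
  c1 r1c0: 28 / 6 / 28
  c2 r1c0: 29 / 5 / 29
  c3 r1c0: 33 / 8 / 33

(row, col, cycle) = (1, 0, 3)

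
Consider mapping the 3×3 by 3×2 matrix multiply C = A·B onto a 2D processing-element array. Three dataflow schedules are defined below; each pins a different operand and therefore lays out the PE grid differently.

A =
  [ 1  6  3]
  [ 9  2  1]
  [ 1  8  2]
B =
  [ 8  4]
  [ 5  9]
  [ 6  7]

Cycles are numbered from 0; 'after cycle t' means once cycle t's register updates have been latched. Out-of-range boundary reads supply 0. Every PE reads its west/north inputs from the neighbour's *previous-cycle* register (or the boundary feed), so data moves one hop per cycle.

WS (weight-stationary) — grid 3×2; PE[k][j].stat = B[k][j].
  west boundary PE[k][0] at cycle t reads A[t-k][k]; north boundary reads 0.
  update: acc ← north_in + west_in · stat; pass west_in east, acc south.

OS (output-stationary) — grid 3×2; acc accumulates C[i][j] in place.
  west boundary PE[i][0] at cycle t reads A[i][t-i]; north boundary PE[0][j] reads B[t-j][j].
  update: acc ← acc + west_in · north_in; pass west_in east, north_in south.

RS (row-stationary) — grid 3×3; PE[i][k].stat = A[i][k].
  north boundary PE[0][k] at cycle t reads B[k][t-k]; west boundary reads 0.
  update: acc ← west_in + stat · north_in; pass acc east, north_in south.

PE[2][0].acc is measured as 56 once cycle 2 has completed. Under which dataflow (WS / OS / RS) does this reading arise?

Under WS (3×2), PE[2][0]:
  c0 r2c0: 0 / 0 / 0
  c1 r2c0: 0 / 0 / 0
  c2 r2c0: 56 / 3 / 56
Under OS (3×2), PE[2][0]:
  c0 r2c0: 0 / 0 / 0
  c1 r2c0: 0 / 0 / 0
  c2 r2c0: 8 / 1 / 8
Under RS (3×3), PE[2][0]:
  c0 r2c0: 0 / 0 / 0
  c1 r2c0: 0 / 0 / 0
  c2 r2c0: 8 / 8 / 8

dataflow = WS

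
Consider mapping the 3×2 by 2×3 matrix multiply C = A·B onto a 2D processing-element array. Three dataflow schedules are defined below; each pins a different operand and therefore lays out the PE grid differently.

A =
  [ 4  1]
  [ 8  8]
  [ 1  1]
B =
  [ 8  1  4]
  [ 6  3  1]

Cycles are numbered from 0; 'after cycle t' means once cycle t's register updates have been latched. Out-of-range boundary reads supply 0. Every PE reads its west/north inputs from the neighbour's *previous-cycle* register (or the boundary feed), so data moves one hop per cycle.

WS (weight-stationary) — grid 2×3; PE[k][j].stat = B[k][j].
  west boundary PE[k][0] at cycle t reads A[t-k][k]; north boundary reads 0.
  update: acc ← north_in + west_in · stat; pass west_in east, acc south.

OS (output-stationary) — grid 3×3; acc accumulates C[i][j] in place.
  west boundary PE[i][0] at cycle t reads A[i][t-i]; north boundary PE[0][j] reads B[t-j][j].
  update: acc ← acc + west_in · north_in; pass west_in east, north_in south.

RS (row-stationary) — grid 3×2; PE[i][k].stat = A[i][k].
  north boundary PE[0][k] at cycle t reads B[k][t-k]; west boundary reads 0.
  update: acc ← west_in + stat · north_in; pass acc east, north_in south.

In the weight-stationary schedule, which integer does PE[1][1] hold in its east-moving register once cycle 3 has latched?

WS 2×3: PE[1][1] cycle-by-cycle (with neighbour feeds):
  after 0 — PE[0][1] acc=0, pass-E 0, pass-S 0
  after 0 — PE[1][0] acc=0, pass-E 0, pass-S 0
  after 0 — PE[1][1] acc=0, pass-E 0, pass-S 0
  after 1 — PE[0][1] acc=4, pass-E 4, pass-S 4
  after 1 — PE[1][0] acc=38, pass-E 1, pass-S 38
  after 1 — PE[1][1] acc=0, pass-E 0, pass-S 0
  after 2 — PE[0][1] acc=8, pass-E 8, pass-S 8
  after 2 — PE[1][0] acc=112, pass-E 8, pass-S 112
  after 2 — PE[1][1] acc=7, pass-E 1, pass-S 7
  after 3 — PE[0][1] acc=1, pass-E 1, pass-S 1
  after 3 — PE[1][0] acc=14, pass-E 1, pass-S 14
  after 3 — PE[1][1] acc=32, pass-E 8, pass-S 32

register = 8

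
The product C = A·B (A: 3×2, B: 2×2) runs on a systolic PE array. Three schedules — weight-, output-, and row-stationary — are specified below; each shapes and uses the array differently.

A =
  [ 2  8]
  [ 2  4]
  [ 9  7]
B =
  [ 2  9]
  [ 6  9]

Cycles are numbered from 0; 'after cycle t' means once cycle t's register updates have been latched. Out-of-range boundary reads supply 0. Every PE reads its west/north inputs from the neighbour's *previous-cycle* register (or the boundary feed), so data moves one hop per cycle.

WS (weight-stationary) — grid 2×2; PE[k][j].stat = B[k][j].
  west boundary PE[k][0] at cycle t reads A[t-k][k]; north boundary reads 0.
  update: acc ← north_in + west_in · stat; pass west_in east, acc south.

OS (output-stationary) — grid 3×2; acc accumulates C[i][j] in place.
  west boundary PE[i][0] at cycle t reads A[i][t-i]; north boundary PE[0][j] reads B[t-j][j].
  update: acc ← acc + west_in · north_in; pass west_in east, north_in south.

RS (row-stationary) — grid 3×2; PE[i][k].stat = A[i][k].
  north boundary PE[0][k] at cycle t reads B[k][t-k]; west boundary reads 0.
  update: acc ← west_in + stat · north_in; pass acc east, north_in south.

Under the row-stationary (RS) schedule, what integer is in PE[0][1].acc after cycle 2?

PE[0][1].acc = 90

RS (3×2). Following PE[0][1] plus its west/north inputs:
  step 0 · PE0,0: acc=4; fwd→4 fwd↓2
  step 0 · PE0,1: acc=0; fwd→0 fwd↓0
  step 1 · PE0,0: acc=18; fwd→18 fwd↓9
  step 1 · PE0,1: acc=52; fwd→52 fwd↓6
  step 2 · PE0,0: acc=0; fwd→0 fwd↓0
  step 2 · PE0,1: acc=90; fwd→90 fwd↓9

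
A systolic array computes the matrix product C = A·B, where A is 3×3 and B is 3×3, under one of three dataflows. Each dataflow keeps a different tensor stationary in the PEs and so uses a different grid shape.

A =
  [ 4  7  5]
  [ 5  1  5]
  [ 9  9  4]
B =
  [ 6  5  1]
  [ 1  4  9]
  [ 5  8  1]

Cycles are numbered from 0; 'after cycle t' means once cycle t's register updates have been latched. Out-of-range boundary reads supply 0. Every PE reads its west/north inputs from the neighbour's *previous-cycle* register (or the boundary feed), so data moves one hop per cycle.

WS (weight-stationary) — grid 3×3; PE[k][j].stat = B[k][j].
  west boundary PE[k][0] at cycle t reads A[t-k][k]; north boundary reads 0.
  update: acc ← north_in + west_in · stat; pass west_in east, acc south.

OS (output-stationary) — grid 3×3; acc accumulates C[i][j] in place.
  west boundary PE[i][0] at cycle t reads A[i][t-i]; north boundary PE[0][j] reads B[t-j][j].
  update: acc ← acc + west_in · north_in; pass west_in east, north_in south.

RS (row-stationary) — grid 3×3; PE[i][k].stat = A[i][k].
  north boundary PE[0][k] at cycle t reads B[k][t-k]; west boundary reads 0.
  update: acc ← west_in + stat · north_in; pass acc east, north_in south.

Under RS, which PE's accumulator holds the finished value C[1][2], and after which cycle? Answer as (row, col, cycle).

(row, col, cycle) = (1, 2, 5)

RS — PE[1][2] is where C[1][2] collects:
  after 0 — PE[1][2] acc=0, pass-E 0, pass-S 0
  after 1 — PE[1][2] acc=0, pass-E 0, pass-S 0
  after 2 — PE[1][2] acc=0, pass-E 0, pass-S 0
  after 3 — PE[1][2] acc=56, pass-E 56, pass-S 5
  after 4 — PE[1][2] acc=69, pass-E 69, pass-S 8
  after 5 — PE[1][2] acc=19, pass-E 19, pass-S 1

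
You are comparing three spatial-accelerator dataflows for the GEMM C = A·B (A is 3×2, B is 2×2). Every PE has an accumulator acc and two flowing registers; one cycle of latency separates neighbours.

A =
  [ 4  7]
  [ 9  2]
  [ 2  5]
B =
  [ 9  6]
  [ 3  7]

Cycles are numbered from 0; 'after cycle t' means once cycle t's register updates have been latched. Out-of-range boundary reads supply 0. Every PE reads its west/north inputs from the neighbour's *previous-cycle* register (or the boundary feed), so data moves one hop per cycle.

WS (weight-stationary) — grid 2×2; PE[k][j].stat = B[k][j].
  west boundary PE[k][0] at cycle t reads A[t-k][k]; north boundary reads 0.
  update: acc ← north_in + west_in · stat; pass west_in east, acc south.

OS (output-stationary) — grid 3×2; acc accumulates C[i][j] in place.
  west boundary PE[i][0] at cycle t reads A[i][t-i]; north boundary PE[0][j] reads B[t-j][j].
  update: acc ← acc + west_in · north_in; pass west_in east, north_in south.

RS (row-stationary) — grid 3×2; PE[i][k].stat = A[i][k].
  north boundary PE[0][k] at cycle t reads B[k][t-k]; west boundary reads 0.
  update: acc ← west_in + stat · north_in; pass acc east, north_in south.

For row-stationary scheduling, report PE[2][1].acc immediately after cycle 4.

RS (3×2). Following PE[2][1] plus its west/north inputs:
  0: (1,1).acc=0  regs=<0,0>
  0: (2,0).acc=0  regs=<0,0>
  0: (2,1).acc=0  regs=<0,0>
  1: (1,1).acc=0  regs=<0,0>
  1: (2,0).acc=0  regs=<0,0>
  1: (2,1).acc=0  regs=<0,0>
  2: (1,1).acc=87  regs=<87,3>
  2: (2,0).acc=18  regs=<18,9>
  2: (2,1).acc=0  regs=<0,0>
  3: (1,1).acc=68  regs=<68,7>
  3: (2,0).acc=12  regs=<12,6>
  3: (2,1).acc=33  regs=<33,3>
  4: (1,1).acc=0  regs=<0,0>
  4: (2,0).acc=0  regs=<0,0>
  4: (2,1).acc=47  regs=<47,7>

PE[2][1].acc = 47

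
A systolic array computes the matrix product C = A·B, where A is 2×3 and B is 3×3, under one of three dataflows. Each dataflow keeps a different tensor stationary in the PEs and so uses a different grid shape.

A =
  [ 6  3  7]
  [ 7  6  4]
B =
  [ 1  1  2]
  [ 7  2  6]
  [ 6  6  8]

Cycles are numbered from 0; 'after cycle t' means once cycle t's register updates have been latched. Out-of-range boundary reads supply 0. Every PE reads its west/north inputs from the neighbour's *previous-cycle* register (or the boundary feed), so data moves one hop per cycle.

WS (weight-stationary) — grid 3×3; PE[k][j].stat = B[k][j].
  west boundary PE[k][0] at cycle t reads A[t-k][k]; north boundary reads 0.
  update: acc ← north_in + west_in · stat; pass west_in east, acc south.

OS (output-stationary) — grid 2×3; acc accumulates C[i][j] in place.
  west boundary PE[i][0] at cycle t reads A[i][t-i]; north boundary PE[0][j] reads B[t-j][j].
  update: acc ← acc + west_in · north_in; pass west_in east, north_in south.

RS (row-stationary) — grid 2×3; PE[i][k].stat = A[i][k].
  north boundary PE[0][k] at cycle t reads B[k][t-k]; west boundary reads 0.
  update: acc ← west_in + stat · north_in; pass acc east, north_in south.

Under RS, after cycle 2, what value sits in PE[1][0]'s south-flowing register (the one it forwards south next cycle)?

register = 1

RS 2×3: PE[1][0] cycle-by-cycle (with neighbour feeds):
  @0  [0,0]  acc 6  |  →6  ↓1
  @0  [1,0]  acc 0  |  →0  ↓0
  @1  [0,0]  acc 6  |  →6  ↓1
  @1  [1,0]  acc 7  |  →7  ↓1
  @2  [0,0]  acc 12  |  →12  ↓2
  @2  [1,0]  acc 7  |  →7  ↓1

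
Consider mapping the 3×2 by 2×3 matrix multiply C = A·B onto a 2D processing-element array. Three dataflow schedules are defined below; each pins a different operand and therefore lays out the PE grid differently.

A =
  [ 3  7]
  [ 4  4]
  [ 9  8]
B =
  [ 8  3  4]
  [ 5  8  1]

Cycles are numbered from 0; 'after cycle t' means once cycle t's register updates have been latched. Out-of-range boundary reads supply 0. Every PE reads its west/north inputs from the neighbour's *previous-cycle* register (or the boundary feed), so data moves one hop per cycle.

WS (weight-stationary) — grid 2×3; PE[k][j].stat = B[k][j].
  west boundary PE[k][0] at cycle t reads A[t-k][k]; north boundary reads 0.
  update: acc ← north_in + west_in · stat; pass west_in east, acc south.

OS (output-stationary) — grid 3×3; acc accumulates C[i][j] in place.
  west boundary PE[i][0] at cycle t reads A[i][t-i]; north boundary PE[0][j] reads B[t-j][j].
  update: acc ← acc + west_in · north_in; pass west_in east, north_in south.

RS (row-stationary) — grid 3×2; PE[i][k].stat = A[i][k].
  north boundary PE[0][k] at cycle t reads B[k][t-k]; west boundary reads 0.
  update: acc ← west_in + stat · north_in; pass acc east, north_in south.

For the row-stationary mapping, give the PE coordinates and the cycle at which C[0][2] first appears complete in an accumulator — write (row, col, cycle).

Under RS, C[0][2] lands at PE[0][1]:
  cycle 0: PE[0][1] → acc 0, east 0, south 0
  cycle 1: PE[0][1] → acc 59, east 59, south 5
  cycle 2: PE[0][1] → acc 65, east 65, south 8
  cycle 3: PE[0][1] → acc 19, east 19, south 1

(row, col, cycle) = (0, 1, 3)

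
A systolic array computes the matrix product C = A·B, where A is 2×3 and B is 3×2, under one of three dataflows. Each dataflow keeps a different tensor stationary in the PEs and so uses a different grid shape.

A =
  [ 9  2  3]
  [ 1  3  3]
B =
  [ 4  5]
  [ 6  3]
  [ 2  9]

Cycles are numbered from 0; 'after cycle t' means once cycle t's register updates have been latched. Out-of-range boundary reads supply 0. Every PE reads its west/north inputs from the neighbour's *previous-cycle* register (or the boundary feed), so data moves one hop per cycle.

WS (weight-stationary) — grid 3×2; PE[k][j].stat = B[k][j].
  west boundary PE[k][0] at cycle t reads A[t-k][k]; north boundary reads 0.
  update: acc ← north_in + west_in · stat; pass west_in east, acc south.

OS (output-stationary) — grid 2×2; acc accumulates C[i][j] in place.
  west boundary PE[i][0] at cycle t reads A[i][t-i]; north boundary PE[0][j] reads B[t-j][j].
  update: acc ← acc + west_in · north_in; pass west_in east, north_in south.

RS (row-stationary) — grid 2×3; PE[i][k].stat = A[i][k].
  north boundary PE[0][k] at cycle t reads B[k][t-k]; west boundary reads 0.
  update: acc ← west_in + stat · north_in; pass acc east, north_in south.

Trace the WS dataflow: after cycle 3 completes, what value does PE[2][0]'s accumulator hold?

PE[2][0].acc = 28

WS (3×2). Following PE[2][0] plus its west/north inputs:
  c0 r1c0: 0 / 0 / 0
  c0 r2c0: 0 / 0 / 0
  c1 r1c0: 48 / 2 / 48
  c1 r2c0: 0 / 0 / 0
  c2 r1c0: 22 / 3 / 22
  c2 r2c0: 54 / 3 / 54
  c3 r1c0: 0 / 0 / 0
  c3 r2c0: 28 / 3 / 28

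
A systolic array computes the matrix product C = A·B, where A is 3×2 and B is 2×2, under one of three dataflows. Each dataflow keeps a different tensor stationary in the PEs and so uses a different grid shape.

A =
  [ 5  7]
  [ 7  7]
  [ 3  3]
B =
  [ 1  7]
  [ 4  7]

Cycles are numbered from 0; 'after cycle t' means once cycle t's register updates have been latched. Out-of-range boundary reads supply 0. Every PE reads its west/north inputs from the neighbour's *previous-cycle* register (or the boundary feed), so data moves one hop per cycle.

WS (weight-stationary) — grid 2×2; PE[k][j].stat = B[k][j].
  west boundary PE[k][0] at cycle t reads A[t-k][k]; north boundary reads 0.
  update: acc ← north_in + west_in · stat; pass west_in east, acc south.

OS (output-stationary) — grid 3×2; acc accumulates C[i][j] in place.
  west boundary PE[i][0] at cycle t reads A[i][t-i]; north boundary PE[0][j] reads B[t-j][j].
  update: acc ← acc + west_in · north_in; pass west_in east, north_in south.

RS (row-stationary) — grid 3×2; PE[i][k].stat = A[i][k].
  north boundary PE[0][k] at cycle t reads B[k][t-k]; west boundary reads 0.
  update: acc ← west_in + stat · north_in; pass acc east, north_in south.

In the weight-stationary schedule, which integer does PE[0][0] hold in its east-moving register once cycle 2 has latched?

register = 3

Tracing WS — 2×2 array, target PE[0][0]:
  0: (0,0).acc=5  regs=<5,5>
  1: (0,0).acc=7  regs=<7,7>
  2: (0,0).acc=3  regs=<3,3>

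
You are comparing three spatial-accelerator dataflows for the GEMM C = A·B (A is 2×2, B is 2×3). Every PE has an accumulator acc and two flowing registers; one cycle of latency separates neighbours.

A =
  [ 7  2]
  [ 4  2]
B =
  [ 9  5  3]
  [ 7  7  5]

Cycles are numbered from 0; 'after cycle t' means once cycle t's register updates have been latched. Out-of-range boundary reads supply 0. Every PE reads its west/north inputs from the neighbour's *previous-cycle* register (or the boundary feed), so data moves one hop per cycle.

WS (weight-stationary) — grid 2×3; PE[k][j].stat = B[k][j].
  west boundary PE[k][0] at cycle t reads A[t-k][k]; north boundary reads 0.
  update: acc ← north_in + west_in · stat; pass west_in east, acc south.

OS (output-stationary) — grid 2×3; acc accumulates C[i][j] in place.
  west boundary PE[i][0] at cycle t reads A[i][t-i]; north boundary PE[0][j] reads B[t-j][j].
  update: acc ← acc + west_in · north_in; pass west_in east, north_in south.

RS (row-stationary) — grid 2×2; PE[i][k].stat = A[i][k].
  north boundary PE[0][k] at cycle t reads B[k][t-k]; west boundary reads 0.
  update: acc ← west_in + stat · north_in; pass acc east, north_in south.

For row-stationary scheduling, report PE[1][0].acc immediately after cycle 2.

PE[1][0].acc = 20

RS on a 2×2 grid — tracing PE[1][0] and its feeders:
  @0  [0,0]  acc 63  |  →63  ↓9
  @0  [1,0]  acc 0  |  →0  ↓0
  @1  [0,0]  acc 35  |  →35  ↓5
  @1  [1,0]  acc 36  |  →36  ↓9
  @2  [0,0]  acc 21  |  →21  ↓3
  @2  [1,0]  acc 20  |  →20  ↓5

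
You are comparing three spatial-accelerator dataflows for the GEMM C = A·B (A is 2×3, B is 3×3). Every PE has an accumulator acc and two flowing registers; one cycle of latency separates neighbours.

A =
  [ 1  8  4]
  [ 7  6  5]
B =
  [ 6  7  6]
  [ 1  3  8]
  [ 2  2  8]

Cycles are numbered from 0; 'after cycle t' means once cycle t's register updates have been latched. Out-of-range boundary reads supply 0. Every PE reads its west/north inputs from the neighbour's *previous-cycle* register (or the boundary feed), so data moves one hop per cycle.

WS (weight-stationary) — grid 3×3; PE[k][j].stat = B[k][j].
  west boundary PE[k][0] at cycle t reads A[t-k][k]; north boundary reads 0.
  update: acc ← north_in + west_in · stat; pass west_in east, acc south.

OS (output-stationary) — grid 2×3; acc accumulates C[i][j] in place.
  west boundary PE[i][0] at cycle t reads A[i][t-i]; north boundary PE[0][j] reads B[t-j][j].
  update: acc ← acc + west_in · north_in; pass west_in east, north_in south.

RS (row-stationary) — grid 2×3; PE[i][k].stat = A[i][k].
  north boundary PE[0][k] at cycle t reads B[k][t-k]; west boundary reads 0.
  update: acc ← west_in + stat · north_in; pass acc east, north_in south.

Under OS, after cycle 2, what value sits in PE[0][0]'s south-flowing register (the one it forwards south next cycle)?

OS on a 2×3 grid — tracing PE[0][0] and its feeders:
  step 0 · PE0,0: acc=6; fwd→1 fwd↓6
  step 1 · PE0,0: acc=14; fwd→8 fwd↓1
  step 2 · PE0,0: acc=22; fwd→4 fwd↓2

register = 2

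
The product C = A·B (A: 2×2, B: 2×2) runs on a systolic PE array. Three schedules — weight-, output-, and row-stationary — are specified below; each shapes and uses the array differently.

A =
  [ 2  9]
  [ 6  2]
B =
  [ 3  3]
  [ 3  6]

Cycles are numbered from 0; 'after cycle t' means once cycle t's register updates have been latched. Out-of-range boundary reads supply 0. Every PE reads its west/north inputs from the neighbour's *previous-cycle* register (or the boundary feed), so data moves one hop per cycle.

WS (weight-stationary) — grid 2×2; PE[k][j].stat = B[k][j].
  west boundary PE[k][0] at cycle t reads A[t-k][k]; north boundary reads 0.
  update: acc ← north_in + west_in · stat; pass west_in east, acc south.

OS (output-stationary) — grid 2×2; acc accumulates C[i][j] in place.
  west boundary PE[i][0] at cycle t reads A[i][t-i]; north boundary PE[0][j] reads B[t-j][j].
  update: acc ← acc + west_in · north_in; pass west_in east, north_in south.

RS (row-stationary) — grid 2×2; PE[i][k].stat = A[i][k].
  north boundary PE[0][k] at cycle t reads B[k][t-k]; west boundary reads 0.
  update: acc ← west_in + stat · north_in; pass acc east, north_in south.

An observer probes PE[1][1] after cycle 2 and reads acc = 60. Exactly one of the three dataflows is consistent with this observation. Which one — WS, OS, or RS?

dataflow = WS

WS (2×2 grid), PE[1][1]:
  [0] (1,1) acc=0 (h:0 v:0)
  [1] (1,1) acc=0 (h:0 v:0)
  [2] (1,1) acc=60 (h:9 v:60)
OS (2×2 grid), PE[1][1]:
  [0] (1,1) acc=0 (h:0 v:0)
  [1] (1,1) acc=0 (h:0 v:0)
  [2] (1,1) acc=18 (h:6 v:3)
RS (2×2 grid), PE[1][1]:
  [0] (1,1) acc=0 (h:0 v:0)
  [1] (1,1) acc=0 (h:0 v:0)
  [2] (1,1) acc=24 (h:24 v:3)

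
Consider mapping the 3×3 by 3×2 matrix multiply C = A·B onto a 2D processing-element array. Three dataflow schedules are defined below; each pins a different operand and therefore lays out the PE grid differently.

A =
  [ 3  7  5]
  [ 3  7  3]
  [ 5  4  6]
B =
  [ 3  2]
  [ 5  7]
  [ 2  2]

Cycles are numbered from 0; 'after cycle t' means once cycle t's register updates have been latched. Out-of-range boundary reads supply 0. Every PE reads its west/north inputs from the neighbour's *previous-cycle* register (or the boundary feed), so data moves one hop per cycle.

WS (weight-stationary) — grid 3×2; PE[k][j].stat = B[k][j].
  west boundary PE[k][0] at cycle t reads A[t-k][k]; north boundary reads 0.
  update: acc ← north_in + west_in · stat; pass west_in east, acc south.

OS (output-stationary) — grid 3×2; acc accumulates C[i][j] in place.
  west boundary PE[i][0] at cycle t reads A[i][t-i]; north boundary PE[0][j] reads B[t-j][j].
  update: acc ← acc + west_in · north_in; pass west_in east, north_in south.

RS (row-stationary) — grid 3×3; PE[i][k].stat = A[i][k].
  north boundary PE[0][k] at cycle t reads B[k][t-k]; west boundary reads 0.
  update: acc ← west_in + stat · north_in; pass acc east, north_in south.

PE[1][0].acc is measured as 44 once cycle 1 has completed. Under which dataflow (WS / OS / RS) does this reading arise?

Under WS (3×2), PE[1][0]:
  0: (1,0).acc=0  regs=<0,0>
  1: (1,0).acc=44  regs=<7,44>
Under OS (3×2), PE[1][0]:
  0: (1,0).acc=0  regs=<0,0>
  1: (1,0).acc=9  regs=<3,3>
Under RS (3×3), PE[1][0]:
  0: (1,0).acc=0  regs=<0,0>
  1: (1,0).acc=9  regs=<9,3>

dataflow = WS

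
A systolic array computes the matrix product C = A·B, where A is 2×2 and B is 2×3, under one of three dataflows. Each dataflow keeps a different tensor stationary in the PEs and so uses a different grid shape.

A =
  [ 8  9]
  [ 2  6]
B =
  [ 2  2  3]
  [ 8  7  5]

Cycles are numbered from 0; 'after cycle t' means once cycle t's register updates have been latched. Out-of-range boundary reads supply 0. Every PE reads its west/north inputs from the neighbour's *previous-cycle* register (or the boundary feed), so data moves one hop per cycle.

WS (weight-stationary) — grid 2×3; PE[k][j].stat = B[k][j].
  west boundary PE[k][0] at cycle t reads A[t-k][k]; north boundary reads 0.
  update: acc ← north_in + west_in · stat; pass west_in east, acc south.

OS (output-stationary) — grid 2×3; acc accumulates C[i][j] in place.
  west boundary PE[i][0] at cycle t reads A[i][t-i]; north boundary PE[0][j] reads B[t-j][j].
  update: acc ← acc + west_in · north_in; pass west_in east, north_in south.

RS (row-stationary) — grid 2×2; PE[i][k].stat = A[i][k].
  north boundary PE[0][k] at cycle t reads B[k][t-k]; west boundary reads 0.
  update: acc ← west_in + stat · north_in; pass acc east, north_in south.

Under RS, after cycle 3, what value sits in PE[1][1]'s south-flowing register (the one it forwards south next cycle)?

register = 7

Tracing RS — 2×2 array, target PE[1][1]:
  after 0 — PE[0][1] acc=0, pass-E 0, pass-S 0
  after 0 — PE[1][0] acc=0, pass-E 0, pass-S 0
  after 0 — PE[1][1] acc=0, pass-E 0, pass-S 0
  after 1 — PE[0][1] acc=88, pass-E 88, pass-S 8
  after 1 — PE[1][0] acc=4, pass-E 4, pass-S 2
  after 1 — PE[1][1] acc=0, pass-E 0, pass-S 0
  after 2 — PE[0][1] acc=79, pass-E 79, pass-S 7
  after 2 — PE[1][0] acc=4, pass-E 4, pass-S 2
  after 2 — PE[1][1] acc=52, pass-E 52, pass-S 8
  after 3 — PE[0][1] acc=69, pass-E 69, pass-S 5
  after 3 — PE[1][0] acc=6, pass-E 6, pass-S 3
  after 3 — PE[1][1] acc=46, pass-E 46, pass-S 7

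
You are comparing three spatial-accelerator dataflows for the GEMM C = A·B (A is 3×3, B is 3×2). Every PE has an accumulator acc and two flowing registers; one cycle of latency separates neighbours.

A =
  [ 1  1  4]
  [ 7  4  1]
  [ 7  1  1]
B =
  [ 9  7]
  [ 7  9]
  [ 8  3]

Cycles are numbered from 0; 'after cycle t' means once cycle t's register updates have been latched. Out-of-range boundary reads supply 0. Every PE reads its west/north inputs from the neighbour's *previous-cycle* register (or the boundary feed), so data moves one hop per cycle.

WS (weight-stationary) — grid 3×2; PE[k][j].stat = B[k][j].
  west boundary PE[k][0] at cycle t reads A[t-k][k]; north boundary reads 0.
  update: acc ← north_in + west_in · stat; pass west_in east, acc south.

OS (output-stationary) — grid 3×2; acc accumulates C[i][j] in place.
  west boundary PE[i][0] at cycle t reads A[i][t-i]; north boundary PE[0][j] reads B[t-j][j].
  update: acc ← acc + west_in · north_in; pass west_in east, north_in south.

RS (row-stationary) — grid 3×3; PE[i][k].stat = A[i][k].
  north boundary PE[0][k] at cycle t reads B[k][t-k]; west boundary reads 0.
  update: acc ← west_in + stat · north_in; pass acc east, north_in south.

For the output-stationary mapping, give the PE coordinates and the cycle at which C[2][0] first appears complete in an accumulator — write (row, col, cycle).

OS: C[2][0] accumulates in PE[2][0]:
  step 0 · PE2,0: acc=0; fwd→0 fwd↓0
  step 1 · PE2,0: acc=0; fwd→0 fwd↓0
  step 2 · PE2,0: acc=63; fwd→7 fwd↓9
  step 3 · PE2,0: acc=70; fwd→1 fwd↓7
  step 4 · PE2,0: acc=78; fwd→1 fwd↓8

(row, col, cycle) = (2, 0, 4)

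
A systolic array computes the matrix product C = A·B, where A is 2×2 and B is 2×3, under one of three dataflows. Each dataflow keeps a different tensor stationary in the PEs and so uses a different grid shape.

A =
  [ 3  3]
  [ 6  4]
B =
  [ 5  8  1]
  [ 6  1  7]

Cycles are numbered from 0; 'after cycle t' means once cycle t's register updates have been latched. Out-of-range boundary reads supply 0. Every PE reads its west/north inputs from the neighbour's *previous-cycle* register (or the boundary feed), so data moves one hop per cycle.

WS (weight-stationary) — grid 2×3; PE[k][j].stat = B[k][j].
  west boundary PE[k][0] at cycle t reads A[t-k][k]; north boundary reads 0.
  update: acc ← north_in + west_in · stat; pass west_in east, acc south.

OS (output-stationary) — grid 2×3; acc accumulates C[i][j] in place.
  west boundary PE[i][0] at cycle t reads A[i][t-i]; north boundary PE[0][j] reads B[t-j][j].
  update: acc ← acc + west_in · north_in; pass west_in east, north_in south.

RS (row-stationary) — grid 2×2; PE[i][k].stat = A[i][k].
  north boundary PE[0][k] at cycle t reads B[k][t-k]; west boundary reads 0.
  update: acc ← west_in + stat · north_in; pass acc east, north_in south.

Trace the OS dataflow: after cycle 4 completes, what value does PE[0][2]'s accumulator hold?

PE[0][2].acc = 24

OS 2×3: PE[0][2] cycle-by-cycle (with neighbour feeds):
  [0] (0,1) acc=0 (h:0 v:0)
  [0] (0,2) acc=0 (h:0 v:0)
  [1] (0,1) acc=24 (h:3 v:8)
  [1] (0,2) acc=0 (h:0 v:0)
  [2] (0,1) acc=27 (h:3 v:1)
  [2] (0,2) acc=3 (h:3 v:1)
  [3] (0,1) acc=27 (h:0 v:0)
  [3] (0,2) acc=24 (h:3 v:7)
  [4] (0,1) acc=27 (h:0 v:0)
  [4] (0,2) acc=24 (h:0 v:0)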